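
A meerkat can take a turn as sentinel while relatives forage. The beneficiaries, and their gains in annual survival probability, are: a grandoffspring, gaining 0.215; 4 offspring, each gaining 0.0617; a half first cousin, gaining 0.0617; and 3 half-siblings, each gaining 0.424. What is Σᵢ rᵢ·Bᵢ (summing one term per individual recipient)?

r to a grandoffspring = 0.25 (two parent–offspring links: r = (1/2)^2 = 1/4).
r to an offspring = 0.5 (one parent–offspring link: r = (1/2)^1 = 1/2).
r to a half first cousin = 1/16 (half first cousins share one grandparent — one path of length 4: r = (1/2)^4 = 1/16).
r to a half-sibling = 0.25 (half-sibs share one parent — one path of length 2: r = (1/2)^2 = 1/4).
Summing one r·B term per recipient: 1·0.25·0.215 + 4·0.5·0.0617 + 1·0.0625·0.0617 + 3·0.25·0.424 = 0.49900625.

0.49900625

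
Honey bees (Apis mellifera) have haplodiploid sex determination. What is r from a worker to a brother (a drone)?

0.25

Her haploid brother carries none of their father's genes and a random half of their mother's genome; that half matches the maternal half of her own genome with probability 1/2: r = 1/2 · 1/2 = 1/4.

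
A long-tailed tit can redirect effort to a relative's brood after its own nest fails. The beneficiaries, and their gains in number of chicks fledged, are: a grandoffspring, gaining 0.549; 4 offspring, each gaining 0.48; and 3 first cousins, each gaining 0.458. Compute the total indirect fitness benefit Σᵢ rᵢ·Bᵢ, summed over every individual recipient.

r to a grandoffspring = 1/4 (two parent–offspring links: r = (1/2)^2 = 1/4).
r to an offspring = 1/2 (one parent–offspring link: r = (1/2)^1 = 1/2).
r to a first cousin = 0.125 (first cousins share one grandparent pair — two paths of length 4: r = 2·(1/2)^4 = 1/8).
Summing one r·B term per recipient: 1·0.25·0.549 + 4·0.5·0.48 + 3·0.125·0.458 = 1.269.

1.269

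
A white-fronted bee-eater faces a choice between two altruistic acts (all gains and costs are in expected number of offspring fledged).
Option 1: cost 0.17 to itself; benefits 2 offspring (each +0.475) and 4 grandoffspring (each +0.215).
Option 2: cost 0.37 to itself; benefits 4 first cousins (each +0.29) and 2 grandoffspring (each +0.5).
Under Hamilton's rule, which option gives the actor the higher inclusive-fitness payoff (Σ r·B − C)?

Option 1

Option 1: r to an offspring = 0.5.
Option 1: r to a grandoffspring = 0.25.
Option 1: Σ r·B − C = (2·0.5·0.475 + 4·0.25·0.215) − 0.17 = 0.52.
Option 2: r to a first cousin = 0.125.
Option 2: r to a grandoffspring = 0.25.
Option 2: Σ r·B − C = (4·0.125·0.29 + 2·0.25·0.5) − 0.37 = 0.025.
Option 1 has the higher net inclusive-fitness payoff.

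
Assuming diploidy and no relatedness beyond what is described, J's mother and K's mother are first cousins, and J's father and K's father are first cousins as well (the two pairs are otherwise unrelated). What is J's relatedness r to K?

0.0625

Wright's path rule: contributions from independent ancestry routes add.
J and K are related in two ways: second cousins through their mothers (r = 1/32) and second cousins through their fathers (r = 1/32).
r = 1/32 + 1/32 = 0.0625.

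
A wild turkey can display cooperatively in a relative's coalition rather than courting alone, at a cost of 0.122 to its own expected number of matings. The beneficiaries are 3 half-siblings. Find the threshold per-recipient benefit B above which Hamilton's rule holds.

0.1627

r to a half-sibling = 0.25 (half-sibs share one parent — one path of length 2: r = (1/2)^2 = 1/4).
Hamilton's rule with n recipients of equal r: n·r·B > C, so B > C/(n·r) = 0.122/(3·0.25) = 0.1627.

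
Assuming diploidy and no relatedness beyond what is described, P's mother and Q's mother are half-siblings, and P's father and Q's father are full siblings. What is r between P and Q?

With two independent routes of shared ancestry, r is the sum of the two contributions.
P and Q are related in two ways: half first cousins through their mothers (r = 1/16) and first cousins through their fathers (r = 1/8).
r = 1/16 + 1/8 = 3/16 = 0.1875.

0.1875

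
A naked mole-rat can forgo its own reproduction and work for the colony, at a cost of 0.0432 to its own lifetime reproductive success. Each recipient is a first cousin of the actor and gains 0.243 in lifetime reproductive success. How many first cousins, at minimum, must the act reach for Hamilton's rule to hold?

r to a first cousin = 0.125 (first cousins share one grandparent pair — two paths of length 4: r = 2·(1/2)^4 = 1/8).
Hamilton's rule: n·r·B > C  ⇒  n > C/(r·B) = 0.0432/(0.125·0.243) = 1.422.
The smallest integer exceeding 1.422 is 2.

2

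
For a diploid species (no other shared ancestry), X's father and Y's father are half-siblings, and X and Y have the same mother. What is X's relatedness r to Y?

0.3125

Wright's path rule: contributions from independent ancestry routes add.
X and Y are related in two ways: half first cousins through their fathers (r = 1/16) and half-sibs through their shared mother (r = 1/4).
r = 1/16 + 1/4 = 5/16 = 0.3125.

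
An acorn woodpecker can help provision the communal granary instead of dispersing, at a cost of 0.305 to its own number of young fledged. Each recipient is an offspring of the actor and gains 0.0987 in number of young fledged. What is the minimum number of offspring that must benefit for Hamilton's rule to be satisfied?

7

r to an offspring = 1/2 (one parent–offspring link: r = (1/2)^1 = 1/2).
Hamilton's rule: n·r·B > C  ⇒  n > C/(r·B) = 0.305/(0.5·0.0987) = 6.18.
The smallest integer exceeding 6.18 is 7.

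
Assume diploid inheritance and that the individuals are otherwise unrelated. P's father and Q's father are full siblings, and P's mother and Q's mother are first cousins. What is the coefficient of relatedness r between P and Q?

0.15625

Independent pedigree routes through distinct common ancestors add.
P and Q are related in two ways: first cousins through their fathers (r = 1/8) and second cousins through their mothers (r = 1/32).
r = 1/8 + 1/32 = 5/32 = 0.15625.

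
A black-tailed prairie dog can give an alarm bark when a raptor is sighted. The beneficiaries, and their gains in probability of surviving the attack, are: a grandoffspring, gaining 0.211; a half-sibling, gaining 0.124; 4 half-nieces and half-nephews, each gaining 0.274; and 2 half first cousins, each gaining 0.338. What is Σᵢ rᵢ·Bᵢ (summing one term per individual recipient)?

r to a grandoffspring = 0.25 (two parent–offspring links: r = (1/2)^2 = 1/4).
r to a half-sibling = 1/4 (half-sibs share one parent — one path of length 2: r = (1/2)^2 = 1/4).
r to a half-niece or half-nephew = 1/8 (half-aunt/uncle↔niece/nephew: one path of length 3: r = (1/2)^3 = 1/8).
r to a half first cousin = 1/16 (half first cousins share one grandparent — one path of length 4: r = (1/2)^4 = 1/16).
Summing one r·B term per recipient: 1·0.25·0.211 + 1·0.25·0.124 + 4·0.125·0.274 + 2·0.0625·0.338 = 0.263.

0.263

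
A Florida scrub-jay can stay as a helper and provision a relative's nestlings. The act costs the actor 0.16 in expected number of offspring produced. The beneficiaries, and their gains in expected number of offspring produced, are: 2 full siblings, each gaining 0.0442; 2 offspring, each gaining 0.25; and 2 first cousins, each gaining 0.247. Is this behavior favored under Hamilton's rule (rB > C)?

Hamilton's rule: the trait is favored when the sum of r·B over every recipient exceeds the actor's cost C.
r to a full sibling = 1/2 (full sibs share both parents — two paths of length 2: r = 2·(1/2)^2 = 1/2).
r to an offspring = 1/2 (one parent–offspring link: r = (1/2)^1 = 1/2).
r to a first cousin = 1/8 (first cousins share one grandparent pair — two paths of length 4: r = 2·(1/2)^4 = 1/8).
Summing one r·B term per recipient: 2·0.5·0.0442 + 2·0.5·0.25 + 2·0.125·0.247 = 0.35595.
0.35595 > 0.16: the indirect benefit exceeds the cost.

Yes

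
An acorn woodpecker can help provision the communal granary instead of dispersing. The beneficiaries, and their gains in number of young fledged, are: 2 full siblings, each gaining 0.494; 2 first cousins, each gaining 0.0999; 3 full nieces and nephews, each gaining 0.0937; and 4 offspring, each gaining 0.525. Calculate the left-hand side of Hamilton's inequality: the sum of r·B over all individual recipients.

r to a full sibling = 1/2 (full sibs share both parents — two paths of length 2: r = 2·(1/2)^2 = 1/2).
r to a first cousin = 0.125 (first cousins share one grandparent pair — two paths of length 4: r = 2·(1/2)^4 = 1/8).
r to a full niece or nephew = 0.25 (full aunt/uncle↔niece/nephew: two paths of length 3 through the shared grandparent pair: r = 2·(1/2)^3 = 1/4).
r to an offspring = 0.5 (one parent–offspring link: r = (1/2)^1 = 1/2).
Summing one r·B term per recipient: 2·0.5·0.494 + 2·0.125·0.0999 + 3·0.25·0.0937 + 4·0.5·0.525 = 1.63925.

1.63925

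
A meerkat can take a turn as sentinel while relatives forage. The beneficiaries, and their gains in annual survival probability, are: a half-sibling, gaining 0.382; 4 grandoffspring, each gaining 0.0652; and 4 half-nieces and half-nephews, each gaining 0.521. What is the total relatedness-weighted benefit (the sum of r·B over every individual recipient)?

0.4212

r to a half-sibling = 0.25 (half-sibs share one parent — one path of length 2: r = (1/2)^2 = 1/4).
r to a grandoffspring = 0.25 (two parent–offspring links: r = (1/2)^2 = 1/4).
r to a half-niece or half-nephew = 0.125 (half-aunt/uncle↔niece/nephew: one path of length 3: r = (1/2)^3 = 1/8).
Summing one r·B term per recipient: 1·0.25·0.382 + 4·0.25·0.0652 + 4·0.125·0.521 = 0.4212.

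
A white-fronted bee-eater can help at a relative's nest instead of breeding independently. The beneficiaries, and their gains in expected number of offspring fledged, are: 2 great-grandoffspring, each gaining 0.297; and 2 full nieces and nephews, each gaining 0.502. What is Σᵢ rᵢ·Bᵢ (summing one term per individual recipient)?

r to a great-grandoffspring = 1/8 (three parent–offspring links: r = (1/2)^3 = 1/8).
r to a full niece or nephew = 1/4 (full aunt/uncle↔niece/nephew: two paths of length 3 through the shared grandparent pair: r = 2·(1/2)^3 = 1/4).
Summing one r·B term per recipient: 2·0.125·0.297 + 2·0.25·0.502 = 0.32525.

0.32525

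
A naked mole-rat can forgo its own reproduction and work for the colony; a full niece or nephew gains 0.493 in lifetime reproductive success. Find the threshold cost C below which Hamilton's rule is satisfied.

r to a full niece or nephew = 0.25 (full aunt/uncle↔niece/nephew: two paths of length 3 through the shared grandparent pair: r = 2·(1/2)^3 = 1/4).
Hamilton's rule: n·r·B > C, so the trait is favored while C < n·r·B = 1·0.25·0.493 = 0.12325.

0.12325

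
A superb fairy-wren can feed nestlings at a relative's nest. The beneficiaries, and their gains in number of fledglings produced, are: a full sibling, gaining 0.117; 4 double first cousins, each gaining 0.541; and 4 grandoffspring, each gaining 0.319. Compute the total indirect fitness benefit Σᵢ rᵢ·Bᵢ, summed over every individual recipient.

r to a full sibling = 0.5 (full sibs share both parents — two paths of length 2: r = 2·(1/2)^2 = 1/2).
r to a double first cousin = 0.25 (double first cousins share both grandparent pairs — four paths of length 4: r = 4·(1/2)^4 = 1/4).
r to a grandoffspring = 0.25 (two parent–offspring links: r = (1/2)^2 = 1/4).
Summing one r·B term per recipient: 1·0.5·0.117 + 4·0.25·0.541 + 4·0.25·0.319 = 0.9185.

0.9185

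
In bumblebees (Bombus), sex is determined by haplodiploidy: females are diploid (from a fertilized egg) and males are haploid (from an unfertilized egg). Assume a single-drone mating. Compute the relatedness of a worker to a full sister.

Haplodiploid full sisters inherit their father's entire haploid genome identically (contributing 1/2) and on average half of their mother's contribution (1/2 · 1/2 = 1/4); r = 1/2 + 1/4 = 3/4.

0.75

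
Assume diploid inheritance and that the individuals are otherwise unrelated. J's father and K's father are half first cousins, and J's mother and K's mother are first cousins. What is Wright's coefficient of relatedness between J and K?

0.046875

With two independent routes of shared ancestry, r is the sum of the two contributions.
J and K are related in two ways: half second cousins through their fathers (r = 1/64) and second cousins through their mothers (r = 1/32).
r = 1/64 + 1/32 = 0.046875.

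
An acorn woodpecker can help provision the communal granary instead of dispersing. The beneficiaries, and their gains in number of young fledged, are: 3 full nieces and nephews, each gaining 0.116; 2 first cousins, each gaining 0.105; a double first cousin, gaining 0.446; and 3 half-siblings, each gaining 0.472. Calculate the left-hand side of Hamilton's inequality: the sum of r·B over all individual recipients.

r to a full niece or nephew = 0.25 (full aunt/uncle↔niece/nephew: two paths of length 3 through the shared grandparent pair: r = 2·(1/2)^3 = 1/4).
r to a first cousin = 1/8 (first cousins share one grandparent pair — two paths of length 4: r = 2·(1/2)^4 = 1/8).
r to a double first cousin = 0.25 (double first cousins share both grandparent pairs — four paths of length 4: r = 4·(1/2)^4 = 1/4).
r to a half-sibling = 0.25 (half-sibs share one parent — one path of length 2: r = (1/2)^2 = 1/4).
Summing one r·B term per recipient: 3·0.25·0.116 + 2·0.125·0.105 + 1·0.25·0.446 + 3·0.25·0.472 = 0.57875.

0.57875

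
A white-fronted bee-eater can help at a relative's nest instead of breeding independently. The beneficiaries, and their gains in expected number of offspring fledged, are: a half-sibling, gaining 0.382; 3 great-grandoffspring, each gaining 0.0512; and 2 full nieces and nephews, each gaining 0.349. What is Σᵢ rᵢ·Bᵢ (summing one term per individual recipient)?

0.2892

r to a half-sibling = 0.25 (half-sibs share one parent — one path of length 2: r = (1/2)^2 = 1/4).
r to a great-grandoffspring = 0.125 (three parent–offspring links: r = (1/2)^3 = 1/8).
r to a full niece or nephew = 1/4 (full aunt/uncle↔niece/nephew: two paths of length 3 through the shared grandparent pair: r = 2·(1/2)^3 = 1/4).
Summing one r·B term per recipient: 1·0.25·0.382 + 3·0.125·0.0512 + 2·0.25·0.349 = 0.2892.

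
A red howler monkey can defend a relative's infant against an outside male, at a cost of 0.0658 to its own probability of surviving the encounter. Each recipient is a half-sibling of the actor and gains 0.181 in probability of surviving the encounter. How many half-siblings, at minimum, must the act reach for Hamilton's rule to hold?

r to a half-sibling = 0.25 (half-sibs share one parent — one path of length 2: r = (1/2)^2 = 1/4).
Hamilton's rule: n·r·B > C  ⇒  n > C/(r·B) = 0.0658/(0.25·0.181) = 1.454.
The smallest integer exceeding 1.454 is 2.

2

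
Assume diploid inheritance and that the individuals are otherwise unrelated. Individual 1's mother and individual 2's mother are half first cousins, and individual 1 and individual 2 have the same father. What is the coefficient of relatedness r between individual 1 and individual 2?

0.265625

Independent pedigree routes through distinct common ancestors add.
Individual 1 and individual 2 are related in two ways: half second cousins through their mothers (r = 1/64) and half-sibs through their shared father (r = 1/4).
r = 1/64 + 1/4 = 0.265625.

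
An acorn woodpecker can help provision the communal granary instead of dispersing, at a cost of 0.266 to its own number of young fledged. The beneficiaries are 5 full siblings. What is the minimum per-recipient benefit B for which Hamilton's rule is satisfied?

0.1064

r to a full sibling = 1/2 (full sibs share both parents — two paths of length 2: r = 2·(1/2)^2 = 1/2).
Hamilton's rule with n recipients of equal r: n·r·B > C, so B > C/(n·r) = 0.266/(5·0.5) = 0.1064.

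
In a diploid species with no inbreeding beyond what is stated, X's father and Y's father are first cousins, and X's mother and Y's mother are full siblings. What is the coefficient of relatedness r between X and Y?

With two independent routes of shared ancestry, r is the sum of the two contributions.
X and Y are related in two ways: second cousins through their fathers (r = 1/32) and first cousins through their mothers (r = 1/8).
r = 1/32 + 1/8 = 0.15625.

0.15625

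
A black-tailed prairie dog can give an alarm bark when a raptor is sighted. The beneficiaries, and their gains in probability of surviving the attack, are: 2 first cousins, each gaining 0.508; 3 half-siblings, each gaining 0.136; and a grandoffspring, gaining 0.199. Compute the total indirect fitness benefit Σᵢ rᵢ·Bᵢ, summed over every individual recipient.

0.27875

r to a first cousin = 1/8 (first cousins share one grandparent pair — two paths of length 4: r = 2·(1/2)^4 = 1/8).
r to a half-sibling = 1/4 (half-sibs share one parent — one path of length 2: r = (1/2)^2 = 1/4).
r to a grandoffspring = 1/4 (two parent–offspring links: r = (1/2)^2 = 1/4).
Summing one r·B term per recipient: 2·0.125·0.508 + 3·0.25·0.136 + 1·0.25·0.199 = 0.27875.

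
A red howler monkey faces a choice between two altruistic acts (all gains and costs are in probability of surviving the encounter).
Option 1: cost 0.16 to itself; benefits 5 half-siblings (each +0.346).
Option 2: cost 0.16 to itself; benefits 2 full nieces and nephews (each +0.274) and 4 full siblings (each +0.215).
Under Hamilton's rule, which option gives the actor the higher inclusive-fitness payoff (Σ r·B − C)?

Option 1: r to a half-sibling = 0.25.
Option 1: Σ r·B − C = (5·0.25·0.346) − 0.16 = 0.2725.
Option 2: r to a full niece or nephew = 0.25.
Option 2: r to a full sibling = 0.5.
Option 2: Σ r·B − C = (2·0.25·0.274 + 4·0.5·0.215) − 0.16 = 0.407.
Option 2 has the higher net inclusive-fitness payoff.

Option 2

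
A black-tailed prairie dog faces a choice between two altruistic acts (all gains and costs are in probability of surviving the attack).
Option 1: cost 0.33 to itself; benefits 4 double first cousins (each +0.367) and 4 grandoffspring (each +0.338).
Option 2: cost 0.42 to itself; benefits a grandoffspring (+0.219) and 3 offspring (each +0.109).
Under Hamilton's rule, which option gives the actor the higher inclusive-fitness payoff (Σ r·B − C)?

Option 1: r to a double first cousin = 0.25.
Option 1: r to a grandoffspring = 0.25.
Option 1: Σ r·B − C = (4·0.25·0.367 + 4·0.25·0.338) − 0.33 = 0.375.
Option 2: r to a grandoffspring = 0.25.
Option 2: r to an offspring = 0.5.
Option 2: Σ r·B − C = (1·0.25·0.219 + 3·0.5·0.109) − 0.42 = -0.20175.
Option 1 has the higher net inclusive-fitness payoff.

Option 1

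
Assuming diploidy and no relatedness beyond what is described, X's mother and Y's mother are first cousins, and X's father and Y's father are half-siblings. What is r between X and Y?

0.09375

Wright's path rule: contributions from independent ancestry routes add.
X and Y are related in two ways: second cousins through their mothers (r = 1/32) and half first cousins through their fathers (r = 1/16).
r = 1/32 + 1/16 = 3/32 = 0.09375.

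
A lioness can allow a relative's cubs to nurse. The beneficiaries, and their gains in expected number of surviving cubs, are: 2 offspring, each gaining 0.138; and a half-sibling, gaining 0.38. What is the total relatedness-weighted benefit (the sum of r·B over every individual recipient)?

0.233

r to an offspring = 0.5 (one parent–offspring link: r = (1/2)^1 = 1/2).
r to a half-sibling = 1/4 (half-sibs share one parent — one path of length 2: r = (1/2)^2 = 1/4).
Summing one r·B term per recipient: 2·0.5·0.138 + 1·0.25·0.38 = 0.233.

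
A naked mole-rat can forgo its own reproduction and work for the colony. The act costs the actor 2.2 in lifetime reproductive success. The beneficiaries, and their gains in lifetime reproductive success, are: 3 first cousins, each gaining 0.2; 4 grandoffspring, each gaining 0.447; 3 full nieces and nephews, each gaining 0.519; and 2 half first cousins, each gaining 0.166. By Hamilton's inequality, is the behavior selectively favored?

No

Hamilton's rule: the trait is favored when the sum of r·B over every recipient exceeds the actor's cost C.
r to a first cousin = 0.125 (first cousins share one grandparent pair — two paths of length 4: r = 2·(1/2)^4 = 1/8).
r to a grandoffspring = 0.25 (two parent–offspring links: r = (1/2)^2 = 1/4).
r to a full niece or nephew = 0.25 (full aunt/uncle↔niece/nephew: two paths of length 3 through the shared grandparent pair: r = 2·(1/2)^3 = 1/4).
r to a half first cousin = 0.0625 (half first cousins share one grandparent — one path of length 4: r = (1/2)^4 = 1/16).
Summing one r·B term per recipient: 3·0.125·0.2 + 4·0.25·0.447 + 3·0.25·0.519 + 2·0.0625·0.166 = 0.932.
0.932 < 2.2: the indirect benefit is less than the cost.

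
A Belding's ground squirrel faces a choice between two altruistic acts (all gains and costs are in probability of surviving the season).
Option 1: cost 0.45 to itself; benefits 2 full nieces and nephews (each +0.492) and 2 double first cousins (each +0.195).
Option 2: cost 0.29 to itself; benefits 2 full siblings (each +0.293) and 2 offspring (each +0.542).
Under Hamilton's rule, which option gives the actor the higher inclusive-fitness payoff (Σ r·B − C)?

Option 1: r to a full niece or nephew = 0.25.
Option 1: r to a double first cousin = 0.25.
Option 1: Σ r·B − C = (2·0.25·0.492 + 2·0.25·0.195) − 0.45 = -0.1065.
Option 2: r to a full sibling = 0.5.
Option 2: r to an offspring = 0.5.
Option 2: Σ r·B − C = (2·0.5·0.293 + 2·0.5·0.542) − 0.29 = 0.545.
Option 2 has the higher net inclusive-fitness payoff.

Option 2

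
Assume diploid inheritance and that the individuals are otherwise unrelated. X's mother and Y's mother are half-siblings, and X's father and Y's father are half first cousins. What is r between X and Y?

Relatedness sums over independent paths through distinct common ancestors.
X and Y are related in two ways: half first cousins through their mothers (r = 1/16) and half second cousins through their fathers (r = 1/64).
r = 1/16 + 1/64 = 0.078125.

0.078125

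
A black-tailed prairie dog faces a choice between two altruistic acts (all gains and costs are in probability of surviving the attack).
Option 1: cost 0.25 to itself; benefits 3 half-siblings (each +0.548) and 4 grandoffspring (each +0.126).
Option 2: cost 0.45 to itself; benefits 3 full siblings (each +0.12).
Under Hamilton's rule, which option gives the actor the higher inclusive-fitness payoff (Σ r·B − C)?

Option 1: r to a half-sibling = 0.25.
Option 1: r to a grandoffspring = 0.25.
Option 1: Σ r·B − C = (3·0.25·0.548 + 4·0.25·0.126) − 0.25 = 0.287.
Option 2: r to a full sibling = 0.5.
Option 2: Σ r·B − C = (3·0.5·0.12) − 0.45 = -0.27.
Option 1 has the higher net inclusive-fitness payoff.

Option 1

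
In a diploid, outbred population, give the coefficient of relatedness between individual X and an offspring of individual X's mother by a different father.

Each parent–offspring link contributes a factor of 1/2, and independent paths through distinct common ancestors add.
Half-sibs share one parent — one path of length 2: r = (1/2)^2 = 1/4.

0.25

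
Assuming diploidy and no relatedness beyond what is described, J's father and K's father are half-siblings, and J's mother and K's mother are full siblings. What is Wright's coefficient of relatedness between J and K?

With two independent routes of shared ancestry, r is the sum of the two contributions.
J and K are related in two ways: half first cousins through their fathers (r = 1/16) and first cousins through their mothers (r = 1/8).
r = 1/16 + 1/8 = 0.1875.

0.1875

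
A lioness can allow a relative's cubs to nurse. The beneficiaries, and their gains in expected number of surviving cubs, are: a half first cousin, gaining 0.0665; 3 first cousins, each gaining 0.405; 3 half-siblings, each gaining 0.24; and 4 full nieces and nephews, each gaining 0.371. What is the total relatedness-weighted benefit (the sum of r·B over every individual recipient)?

0.70703125

r to a half first cousin = 0.0625 (half first cousins share one grandparent — one path of length 4: r = (1/2)^4 = 1/16).
r to a first cousin = 0.125 (first cousins share one grandparent pair — two paths of length 4: r = 2·(1/2)^4 = 1/8).
r to a half-sibling = 0.25 (half-sibs share one parent — one path of length 2: r = (1/2)^2 = 1/4).
r to a full niece or nephew = 0.25 (full aunt/uncle↔niece/nephew: two paths of length 3 through the shared grandparent pair: r = 2·(1/2)^3 = 1/4).
Summing one r·B term per recipient: 1·0.0625·0.0665 + 3·0.125·0.405 + 3·0.25·0.24 + 4·0.25·0.371 = 0.70703125.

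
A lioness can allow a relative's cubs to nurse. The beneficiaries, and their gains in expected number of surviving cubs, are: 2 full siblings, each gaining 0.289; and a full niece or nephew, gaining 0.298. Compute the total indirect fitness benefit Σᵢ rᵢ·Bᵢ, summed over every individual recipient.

r to a full sibling = 1/2 (full sibs share both parents — two paths of length 2: r = 2·(1/2)^2 = 1/2).
r to a full niece or nephew = 1/4 (full aunt/uncle↔niece/nephew: two paths of length 3 through the shared grandparent pair: r = 2·(1/2)^3 = 1/4).
Summing one r·B term per recipient: 2·0.5·0.289 + 1·0.25·0.298 = 0.3635.

0.3635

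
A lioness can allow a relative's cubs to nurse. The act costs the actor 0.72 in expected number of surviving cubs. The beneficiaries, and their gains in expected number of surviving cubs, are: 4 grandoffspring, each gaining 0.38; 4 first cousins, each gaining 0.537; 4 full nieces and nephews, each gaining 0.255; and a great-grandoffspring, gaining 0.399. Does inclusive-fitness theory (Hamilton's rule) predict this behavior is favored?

Yes

Hamilton's rule: the trait is favored when the sum of r·B over every recipient exceeds the actor's cost C.
r to a grandoffspring = 0.25 (two parent–offspring links: r = (1/2)^2 = 1/4).
r to a first cousin = 0.125 (first cousins share one grandparent pair — two paths of length 4: r = 2·(1/2)^4 = 1/8).
r to a full niece or nephew = 0.25 (full aunt/uncle↔niece/nephew: two paths of length 3 through the shared grandparent pair: r = 2·(1/2)^3 = 1/4).
r to a great-grandoffspring = 1/8 (three parent–offspring links: r = (1/2)^3 = 1/8).
Summing one r·B term per recipient: 4·0.25·0.38 + 4·0.125·0.537 + 4·0.25·0.255 + 1·0.125·0.399 = 0.953375.
0.953375 > 0.72: the indirect benefit exceeds the cost.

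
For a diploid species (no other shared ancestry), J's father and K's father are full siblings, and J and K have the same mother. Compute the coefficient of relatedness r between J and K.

0.375

Independent pedigree routes through distinct common ancestors add.
J and K are related in two ways: first cousins through their fathers (r = 1/8) and half-sibs through their shared mother (r = 1/4).
r = 1/8 + 1/4 = 3/8 = 0.375.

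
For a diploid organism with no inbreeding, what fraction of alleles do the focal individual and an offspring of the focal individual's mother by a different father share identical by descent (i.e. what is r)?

Each parent–offspring link contributes a factor of 1/2, and independent paths through distinct common ancestors add.
Half-sibs share one parent — one path of length 2: r = (1/2)^2 = 1/4.

0.25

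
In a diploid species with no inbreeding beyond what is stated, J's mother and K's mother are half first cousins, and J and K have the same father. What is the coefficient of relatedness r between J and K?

0.265625

Independent pedigree routes through distinct common ancestors add.
J and K are related in two ways: half second cousins through their mothers (r = 1/64) and half-sibs through their shared father (r = 1/4).
r = 1/64 + 1/4 = 0.265625.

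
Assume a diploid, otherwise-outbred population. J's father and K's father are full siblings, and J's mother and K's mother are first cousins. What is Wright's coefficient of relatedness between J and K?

Wright's path rule: contributions from independent ancestry routes add.
J and K are related in two ways: first cousins through their fathers (r = 1/8) and second cousins through their mothers (r = 1/32).
r = 1/8 + 1/32 = 5/32 = 0.15625.

0.15625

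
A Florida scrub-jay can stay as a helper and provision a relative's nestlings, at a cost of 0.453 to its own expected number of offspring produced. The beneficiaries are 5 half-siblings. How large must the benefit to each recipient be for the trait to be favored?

r to a half-sibling = 0.25 (half-sibs share one parent — one path of length 2: r = (1/2)^2 = 1/4).
Hamilton's rule with n recipients of equal r: n·r·B > C, so B > C/(n·r) = 0.453/(5·0.25) = 0.3624.

0.3624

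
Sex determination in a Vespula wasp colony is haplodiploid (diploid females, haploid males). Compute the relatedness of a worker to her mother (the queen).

0.5

One meiotic link between diploid queen and diploid daughter: r = 1/2.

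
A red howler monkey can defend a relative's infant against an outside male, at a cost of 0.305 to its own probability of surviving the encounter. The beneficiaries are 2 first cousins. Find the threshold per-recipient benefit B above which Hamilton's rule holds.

1.22

r to a first cousin = 0.125 (first cousins share one grandparent pair — two paths of length 4: r = 2·(1/2)^4 = 1/8).
Hamilton's rule with n recipients of equal r: n·r·B > C, so B > C/(n·r) = 0.305/(2·0.125) = 1.22.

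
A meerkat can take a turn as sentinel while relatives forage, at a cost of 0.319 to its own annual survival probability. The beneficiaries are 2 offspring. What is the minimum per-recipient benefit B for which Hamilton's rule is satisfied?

0.319

r to an offspring = 1/2 (one parent–offspring link: r = (1/2)^1 = 1/2).
Hamilton's rule with n recipients of equal r: n·r·B > C, so B > C/(n·r) = 0.319/(2·0.5) = 0.319.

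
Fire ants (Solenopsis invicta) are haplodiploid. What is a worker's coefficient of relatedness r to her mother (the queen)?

0.5

One meiotic link between diploid queen and diploid daughter: r = 1/2.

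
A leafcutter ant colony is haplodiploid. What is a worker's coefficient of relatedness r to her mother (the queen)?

One meiotic link between diploid queen and diploid daughter: r = 1/2.

0.5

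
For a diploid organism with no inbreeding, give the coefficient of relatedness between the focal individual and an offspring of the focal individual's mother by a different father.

Each parent–offspring link contributes a factor of 1/2, and independent paths through distinct common ancestors add.
Half-sibs share one parent — one path of length 2: r = (1/2)^2 = 1/4.

0.25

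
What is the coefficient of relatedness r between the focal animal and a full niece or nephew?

0.25

Each parent–offspring link contributes a factor of 1/2, and independent paths through distinct common ancestors add.
Full aunt/uncle↔niece/nephew: two paths of length 3 through the shared grandparent pair: r = 2·(1/2)^3 = 1/4.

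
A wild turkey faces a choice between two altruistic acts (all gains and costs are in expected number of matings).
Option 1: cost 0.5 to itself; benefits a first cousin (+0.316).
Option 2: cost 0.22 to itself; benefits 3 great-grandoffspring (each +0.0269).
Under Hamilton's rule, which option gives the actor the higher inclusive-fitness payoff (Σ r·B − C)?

Option 2

Option 1: r to a first cousin = 0.125.
Option 1: Σ r·B − C = (1·0.125·0.316) − 0.5 = -0.4605.
Option 2: r to a great-grandoffspring = 0.125.
Option 2: Σ r·B − C = (3·0.125·0.0269) − 0.22 = -0.2099125.
Option 2 has the higher net inclusive-fitness payoff.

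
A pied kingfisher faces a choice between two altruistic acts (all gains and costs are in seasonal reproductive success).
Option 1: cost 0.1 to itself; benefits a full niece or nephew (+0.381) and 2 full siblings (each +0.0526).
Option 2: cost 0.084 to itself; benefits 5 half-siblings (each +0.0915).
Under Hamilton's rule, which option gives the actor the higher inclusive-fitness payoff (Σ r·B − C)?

Option 1: r to a full niece or nephew = 0.25.
Option 1: r to a full sibling = 0.5.
Option 1: Σ r·B − C = (1·0.25·0.381 + 2·0.5·0.0526) − 0.1 = 0.04785.
Option 2: r to a half-sibling = 0.25.
Option 2: Σ r·B − C = (5·0.25·0.0915) − 0.084 = 0.030375.
Option 1 has the higher net inclusive-fitness payoff.

Option 1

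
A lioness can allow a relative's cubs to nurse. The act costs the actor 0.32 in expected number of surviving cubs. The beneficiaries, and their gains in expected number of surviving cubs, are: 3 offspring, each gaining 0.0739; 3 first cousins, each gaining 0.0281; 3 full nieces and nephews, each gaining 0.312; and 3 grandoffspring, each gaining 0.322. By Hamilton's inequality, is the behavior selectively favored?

Hamilton's rule: the trait is favored when the sum of r·B over every recipient exceeds the actor's cost C.
r to an offspring = 0.5 (one parent–offspring link: r = (1/2)^1 = 1/2).
r to a first cousin = 1/8 (first cousins share one grandparent pair — two paths of length 4: r = 2·(1/2)^4 = 1/8).
r to a full niece or nephew = 1/4 (full aunt/uncle↔niece/nephew: two paths of length 3 through the shared grandparent pair: r = 2·(1/2)^3 = 1/4).
r to a grandoffspring = 1/4 (two parent–offspring links: r = (1/2)^2 = 1/4).
Summing one r·B term per recipient: 3·0.5·0.0739 + 3·0.125·0.0281 + 3·0.25·0.312 + 3·0.25·0.322 = 0.5968875.
0.5968875 > 0.32: the indirect benefit exceeds the cost.

Yes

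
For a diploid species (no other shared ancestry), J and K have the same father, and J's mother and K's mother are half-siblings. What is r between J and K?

0.3125

Relatedness sums over independent paths through distinct common ancestors.
J and K are related in two ways: half-sibs through their shared father (r = 1/4) and half first cousins through their mothers (r = 1/16).
r = 1/4 + 1/16 = 5/16 = 0.3125.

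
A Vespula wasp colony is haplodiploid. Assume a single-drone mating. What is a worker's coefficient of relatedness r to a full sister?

Haplodiploid full sisters inherit their father's entire haploid genome identically (contributing 1/2) and on average half of their mother's contribution (1/2 · 1/2 = 1/4); r = 1/2 + 1/4 = 3/4.

0.75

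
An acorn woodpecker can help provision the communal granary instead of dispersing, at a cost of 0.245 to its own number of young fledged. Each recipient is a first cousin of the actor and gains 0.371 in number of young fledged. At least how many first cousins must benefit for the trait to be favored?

r to a first cousin = 1/8 (first cousins share one grandparent pair — two paths of length 4: r = 2·(1/2)^4 = 1/8).
Hamilton's rule: n·r·B > C  ⇒  n > C/(r·B) = 0.245/(0.125·0.371) = 5.283.
The smallest integer exceeding 5.283 is 6.

6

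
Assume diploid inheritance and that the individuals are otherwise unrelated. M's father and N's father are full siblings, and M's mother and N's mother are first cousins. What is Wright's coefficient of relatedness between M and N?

Independent pedigree routes through distinct common ancestors add.
M and N are related in two ways: first cousins through their fathers (r = 1/8) and second cousins through their mothers (r = 1/32).
r = 1/8 + 1/32 = 5/32 = 0.15625.

0.15625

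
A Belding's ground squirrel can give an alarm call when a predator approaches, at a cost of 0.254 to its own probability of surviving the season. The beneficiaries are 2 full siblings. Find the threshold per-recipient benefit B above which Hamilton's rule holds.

r to a full sibling = 1/2 (full sibs share both parents — two paths of length 2: r = 2·(1/2)^2 = 1/2).
Hamilton's rule with n recipients of equal r: n·r·B > C, so B > C/(n·r) = 0.254/(2·0.5) = 0.254.

0.254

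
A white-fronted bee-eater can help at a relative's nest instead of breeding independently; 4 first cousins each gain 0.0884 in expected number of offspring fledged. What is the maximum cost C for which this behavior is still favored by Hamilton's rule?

r to a first cousin = 0.125 (first cousins share one grandparent pair — two paths of length 4: r = 2·(1/2)^4 = 1/8).
Hamilton's rule: n·r·B > C, so the trait is favored while C < n·r·B = 4·0.125·0.0884 = 0.0442.

0.0442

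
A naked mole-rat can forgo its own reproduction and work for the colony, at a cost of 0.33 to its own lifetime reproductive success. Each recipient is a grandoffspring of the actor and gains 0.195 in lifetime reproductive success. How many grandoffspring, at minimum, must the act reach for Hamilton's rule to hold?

r to a grandoffspring = 0.25 (two parent–offspring links: r = (1/2)^2 = 1/4).
Hamilton's rule: n·r·B > C  ⇒  n > C/(r·B) = 0.33/(0.25·0.195) = 6.769.
The smallest integer exceeding 6.769 is 7.

7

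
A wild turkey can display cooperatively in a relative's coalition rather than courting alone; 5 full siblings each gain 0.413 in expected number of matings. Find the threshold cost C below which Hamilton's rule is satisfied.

r to a full sibling = 1/2 (full sibs share both parents — two paths of length 2: r = 2·(1/2)^2 = 1/2).
Hamilton's rule: n·r·B > C, so the trait is favored while C < n·r·B = 5·0.5·0.413 = 1.0325.

1.0325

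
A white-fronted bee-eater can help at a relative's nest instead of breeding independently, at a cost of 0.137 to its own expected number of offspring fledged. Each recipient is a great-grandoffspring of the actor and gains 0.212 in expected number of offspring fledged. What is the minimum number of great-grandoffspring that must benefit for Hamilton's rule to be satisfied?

6

r to a great-grandoffspring = 1/8 (three parent–offspring links: r = (1/2)^3 = 1/8).
Hamilton's rule: n·r·B > C  ⇒  n > C/(r·B) = 0.137/(0.125·0.212) = 5.17.
The smallest integer exceeding 5.17 is 6.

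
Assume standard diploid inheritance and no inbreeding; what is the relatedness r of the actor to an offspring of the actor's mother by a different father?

0.25

Each parent–offspring link contributes a factor of 1/2, and independent paths through distinct common ancestors add.
Half-sibs share one parent — one path of length 2: r = (1/2)^2 = 1/4.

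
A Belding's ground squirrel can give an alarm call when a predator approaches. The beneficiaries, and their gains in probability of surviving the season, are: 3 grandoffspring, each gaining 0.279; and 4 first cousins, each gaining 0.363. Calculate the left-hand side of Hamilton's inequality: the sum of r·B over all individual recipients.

r to a grandoffspring = 0.25 (two parent–offspring links: r = (1/2)^2 = 1/4).
r to a first cousin = 0.125 (first cousins share one grandparent pair — two paths of length 4: r = 2·(1/2)^4 = 1/8).
Summing one r·B term per recipient: 3·0.25·0.279 + 4·0.125·0.363 = 0.39075.

0.39075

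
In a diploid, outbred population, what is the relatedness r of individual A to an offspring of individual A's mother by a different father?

Each parent–offspring link contributes a factor of 1/2, and independent paths through distinct common ancestors add.
Half-sibs share one parent — one path of length 2: r = (1/2)^2 = 1/4.

0.25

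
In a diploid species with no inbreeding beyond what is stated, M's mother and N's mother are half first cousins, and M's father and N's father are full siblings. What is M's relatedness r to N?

0.140625

Relatedness sums over independent paths through distinct common ancestors.
M and N are related in two ways: half second cousins through their mothers (r = 1/64) and first cousins through their fathers (r = 1/8).
r = 1/64 + 1/8 = 9/64 = 0.140625.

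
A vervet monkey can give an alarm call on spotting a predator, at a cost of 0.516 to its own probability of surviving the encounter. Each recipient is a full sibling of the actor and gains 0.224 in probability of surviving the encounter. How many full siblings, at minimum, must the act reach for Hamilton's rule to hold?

r to a full sibling = 0.5 (full sibs share both parents — two paths of length 2: r = 2·(1/2)^2 = 1/2).
Hamilton's rule: n·r·B > C  ⇒  n > C/(r·B) = 0.516/(0.5·0.224) = 4.607.
The smallest integer exceeding 4.607 is 5.

5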